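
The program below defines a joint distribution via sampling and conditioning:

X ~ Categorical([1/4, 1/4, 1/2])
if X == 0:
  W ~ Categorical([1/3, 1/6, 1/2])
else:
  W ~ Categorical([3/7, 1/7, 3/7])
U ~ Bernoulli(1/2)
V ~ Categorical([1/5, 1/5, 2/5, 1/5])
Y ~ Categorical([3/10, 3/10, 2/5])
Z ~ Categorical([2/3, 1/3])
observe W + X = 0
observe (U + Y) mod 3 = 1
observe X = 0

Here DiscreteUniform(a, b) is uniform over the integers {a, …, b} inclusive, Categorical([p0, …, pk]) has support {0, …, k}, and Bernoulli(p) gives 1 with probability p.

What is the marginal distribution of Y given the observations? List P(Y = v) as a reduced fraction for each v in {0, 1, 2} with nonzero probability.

P(Y=0) = 1/2, P(Y=1) = 1/2

Enumerate traces; 16 have nonzero weight after conditioning:
  (X=0, W=0, U=0, V=0, Y=1, Z=0) weight 1/600
  (X=0, W=0, U=0, V=0, Y=1, Z=1) weight 1/1200
  (X=0, W=0, U=0, V=1, Y=1, Z=0) weight 1/600
  (X=0, W=0, U=0, V=1, Y=1, Z=1) weight 1/1200
  (X=0, W=0, U=0, V=2, Y=1, Z=0) weight 1/300
  (X=0, W=0, U=0, V=2, Y=1, Z=1) weight 1/600
  (X=0, W=0, U=0, V=3, Y=1, Z=0) weight 1/600
  (X=0, W=0, U=0, V=3, Y=1, Z=1) weight 1/1200
  (X=0, W=0, U=1, V=0, Y=0, Z=0) weight 1/600
  … 7 more
Group by Y:
  weight(Y=0) = 1/80
  weight(Y=1) = 1/80
Total weight = 1/80 + 1/80 = 1/40
P(Y=0 | obs) = 1/80 / 1/40 = 1/2
P(Y=1 | obs) = 1/80 / 1/40 = 1/2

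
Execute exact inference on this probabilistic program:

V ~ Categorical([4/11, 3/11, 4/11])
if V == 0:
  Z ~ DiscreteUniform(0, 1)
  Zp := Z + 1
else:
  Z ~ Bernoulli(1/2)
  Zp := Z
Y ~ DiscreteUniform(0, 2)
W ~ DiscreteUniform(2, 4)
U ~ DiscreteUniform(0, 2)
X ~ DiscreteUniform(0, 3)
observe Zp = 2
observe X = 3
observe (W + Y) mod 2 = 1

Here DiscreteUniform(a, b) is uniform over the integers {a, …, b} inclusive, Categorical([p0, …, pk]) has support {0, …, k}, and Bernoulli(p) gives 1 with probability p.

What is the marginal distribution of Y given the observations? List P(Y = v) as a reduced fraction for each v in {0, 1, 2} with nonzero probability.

P(Y=0) = 1/4, P(Y=1) = 1/2, P(Y=2) = 1/4

Enumerate traces; 12 have nonzero weight after conditioning:
  (V=0, Z=1, Y=0, W=3, U=0, X=3) weight 1/594
  (V=0, Z=1, Y=0, W=3, U=1, X=3) weight 1/594
  (V=0, Z=1, Y=0, W=3, U=2, X=3) weight 1/594
  (V=0, Z=1, Y=1, W=2, U=0, X=3) weight 1/594
  (V=0, Z=1, Y=1, W=2, U=1, X=3) weight 1/594
  (V=0, Z=1, Y=1, W=2, U=2, X=3) weight 1/594
  (V=0, Z=1, Y=1, W=4, U=0, X=3) weight 1/594
  (V=0, Z=1, Y=1, W=4, U=1, X=3) weight 1/594
  (V=0, Z=1, Y=2, W=3, U=0, X=3) weight 1/594
  … 3 more
Group by Y:
  weight(Y=0) = 1/198
  weight(Y=1) = 1/99
  weight(Y=2) = 1/198
Total weight = 1/198 + 1/99 + 1/198 = 2/99
P(Y=0 | obs) = 1/198 / 2/99 = 1/4
P(Y=1 | obs) = 1/99 / 2/99 = 1/2
P(Y=2 | obs) = 1/198 / 2/99 = 1/4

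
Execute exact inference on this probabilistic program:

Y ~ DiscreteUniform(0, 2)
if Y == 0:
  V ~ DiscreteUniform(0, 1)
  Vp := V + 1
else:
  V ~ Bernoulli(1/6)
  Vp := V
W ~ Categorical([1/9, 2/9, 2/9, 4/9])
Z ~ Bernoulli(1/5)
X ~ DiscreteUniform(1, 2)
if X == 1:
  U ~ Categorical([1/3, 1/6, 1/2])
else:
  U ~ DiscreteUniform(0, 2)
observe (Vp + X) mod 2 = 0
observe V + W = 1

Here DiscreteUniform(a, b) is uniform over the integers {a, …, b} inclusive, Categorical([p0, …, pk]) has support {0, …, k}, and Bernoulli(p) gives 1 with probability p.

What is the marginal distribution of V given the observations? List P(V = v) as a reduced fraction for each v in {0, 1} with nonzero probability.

P(V=0) = 26/31, P(V=1) = 5/31

Enumerate traces; 36 have nonzero weight after conditioning:
  (Y=0, V=0, W=1, Z=0, X=1, U=0) weight 2/405
  (Y=0, V=0, W=1, Z=0, X=1, U=1) weight 1/405
  (Y=0, V=0, W=1, Z=0, X=1, U=2) weight 1/135
  (Y=0, V=0, W=1, Z=1, X=1, U=0) weight 1/810
  (Y=0, V=0, W=1, Z=1, X=1, U=1) weight 1/1620
  (Y=0, V=0, W=1, Z=1, X=1, U=2) weight 1/540
  (Y=0, V=1, W=0, Z=0, X=2, U=0) weight 1/405
  (Y=0, V=1, W=0, Z=0, X=2, U=1) weight 1/405
  … 28 more
Group by V:
  weight(V=0) = 13/162
  weight(V=1) = 5/324
Total weight = 13/162 + 5/324 = 31/324
P(V=0 | obs) = 13/162 / 31/324 = 26/31
P(V=1 | obs) = 5/324 / 31/324 = 5/31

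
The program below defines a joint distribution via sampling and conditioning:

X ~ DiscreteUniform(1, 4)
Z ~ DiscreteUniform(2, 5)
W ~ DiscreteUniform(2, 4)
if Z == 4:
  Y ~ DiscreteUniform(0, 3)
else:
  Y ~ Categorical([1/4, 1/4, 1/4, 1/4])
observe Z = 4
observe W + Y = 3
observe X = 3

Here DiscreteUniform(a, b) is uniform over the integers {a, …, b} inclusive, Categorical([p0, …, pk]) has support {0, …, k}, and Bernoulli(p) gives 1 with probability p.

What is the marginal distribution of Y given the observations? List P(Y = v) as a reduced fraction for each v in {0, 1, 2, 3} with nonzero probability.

P(Y=0) = 1/2, P(Y=1) = 1/2

Enumerate traces; 2 have nonzero weight after conditioning:
  (X=3, Z=4, W=2, Y=1) weight 1/192
  (X=3, Z=4, W=3, Y=0) weight 1/192
Group by Y:
  weight(Y=0) = 1/192
  weight(Y=1) = 1/192
Total weight = 1/192 + 1/192 = 1/96
P(Y=0 | obs) = 1/192 / 1/96 = 1/2
P(Y=1 | obs) = 1/192 / 1/96 = 1/2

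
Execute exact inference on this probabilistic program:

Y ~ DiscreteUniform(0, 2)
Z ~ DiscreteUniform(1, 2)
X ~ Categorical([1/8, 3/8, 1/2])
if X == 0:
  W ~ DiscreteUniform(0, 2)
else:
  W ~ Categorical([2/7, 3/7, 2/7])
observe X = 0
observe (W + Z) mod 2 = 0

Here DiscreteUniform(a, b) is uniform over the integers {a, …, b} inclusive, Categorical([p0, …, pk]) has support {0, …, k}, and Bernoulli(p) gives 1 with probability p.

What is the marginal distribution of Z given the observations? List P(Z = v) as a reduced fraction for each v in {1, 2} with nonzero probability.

Enumerate traces; 9 have nonzero weight after conditioning:
  (Y=0, Z=1, X=0, W=1) weight 1/144
  (Y=0, Z=2, X=0, W=0) weight 1/144
  (Y=0, Z=2, X=0, W=2) weight 1/144
  (Y=1, Z=1, X=0, W=1) weight 1/144
  (Y=1, Z=2, X=0, W=0) weight 1/144
  (Y=1, Z=2, X=0, W=2) weight 1/144
  (Y=2, Z=1, X=0, W=1) weight 1/144
  (Y=2, Z=2, X=0, W=0) weight 1/144
  … 1 more
Group by Z:
  weight(Z=1) = 1/48
  weight(Z=2) = 1/24
Total weight = 1/48 + 1/24 = 1/16
P(Z=1 | obs) = 1/48 / 1/16 = 1/3
P(Z=2 | obs) = 1/24 / 1/16 = 2/3

P(Z=1) = 1/3, P(Z=2) = 2/3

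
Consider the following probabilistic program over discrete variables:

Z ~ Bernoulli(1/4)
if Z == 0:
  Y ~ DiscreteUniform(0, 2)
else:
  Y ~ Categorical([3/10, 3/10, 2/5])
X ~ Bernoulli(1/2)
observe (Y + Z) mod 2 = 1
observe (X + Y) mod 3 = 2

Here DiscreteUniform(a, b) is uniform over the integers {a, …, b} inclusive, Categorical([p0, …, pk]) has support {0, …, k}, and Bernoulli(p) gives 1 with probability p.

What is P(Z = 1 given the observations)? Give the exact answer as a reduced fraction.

P(Z = 1 | obs) = 2/7

Enumerate traces; 2 have nonzero weight after conditioning:
  (Z=0, Y=1, X=1) weight 1/8
  (Z=1, Y=2, X=0) weight 1/20
Group by Z:
  weight(Z=0) = 1/8
  weight(Z=1) = 1/20
Total weight = 1/8 + 1/20 = 7/40
P(Z=0 | obs) = 1/8 / 7/40 = 5/7
P(Z=1 | obs) = 1/20 / 7/40 = 2/7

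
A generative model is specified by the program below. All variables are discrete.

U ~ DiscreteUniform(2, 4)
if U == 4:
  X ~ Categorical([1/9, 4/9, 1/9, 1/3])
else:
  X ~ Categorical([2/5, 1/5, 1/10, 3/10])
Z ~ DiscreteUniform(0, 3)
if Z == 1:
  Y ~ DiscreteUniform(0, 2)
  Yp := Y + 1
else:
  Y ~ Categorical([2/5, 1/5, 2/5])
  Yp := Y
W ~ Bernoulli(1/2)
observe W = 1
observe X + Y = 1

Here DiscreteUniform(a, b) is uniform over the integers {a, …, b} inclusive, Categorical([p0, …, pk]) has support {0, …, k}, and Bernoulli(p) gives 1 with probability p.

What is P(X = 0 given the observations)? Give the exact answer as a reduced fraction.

Enumerate traces; 24 have nonzero weight after conditioning:
  (U=2, X=0, Z=0, Y=1, W=1) weight 1/300
  (U=2, X=0, Z=1, Y=1, W=1) weight 1/180
  (U=2, X=0, Z=2, Y=1, W=1) weight 1/300
  (U=2, X=0, Z=3, Y=1, W=1) weight 1/300
  (U=2, X=1, Z=0, Y=0, W=1) weight 1/300
  (U=2, X=1, Z=1, Y=0, W=1) weight 1/360
  (U=2, X=1, Z=2, Y=0, W=1) weight 1/300
  (U=2, X=1, Z=3, Y=0, W=1) weight 1/300
  … 16 more
Group by X:
  weight(X=0) = 287/8100
  weight(X=1) = 437/8100
Total weight = 287/8100 + 437/8100 = 181/2025
P(X=0 | obs) = 287/8100 / 181/2025 = 287/724
P(X=1 | obs) = 437/8100 / 181/2025 = 437/724

P(X = 0 | obs) = 287/724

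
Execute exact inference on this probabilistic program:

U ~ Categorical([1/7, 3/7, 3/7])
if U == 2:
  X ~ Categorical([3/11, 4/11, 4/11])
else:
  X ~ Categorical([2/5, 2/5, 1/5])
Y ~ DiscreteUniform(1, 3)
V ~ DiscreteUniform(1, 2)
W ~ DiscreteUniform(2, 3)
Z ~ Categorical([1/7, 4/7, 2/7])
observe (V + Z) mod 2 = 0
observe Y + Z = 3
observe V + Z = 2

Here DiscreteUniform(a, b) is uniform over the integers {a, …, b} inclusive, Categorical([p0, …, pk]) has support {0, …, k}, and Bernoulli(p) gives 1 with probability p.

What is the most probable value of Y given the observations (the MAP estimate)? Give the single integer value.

Enumerate traces; 36 have nonzero weight after conditioning:
  (U=0, X=0, Y=2, V=1, W=2, Z=1) weight 2/735
  (U=0, X=0, Y=2, V=1, W=3, Z=1) weight 2/735
  (U=0, X=0, Y=3, V=2, W=2, Z=0) weight 1/1470
  (U=0, X=0, Y=3, V=2, W=3, Z=0) weight 1/1470
  (U=0, X=1, Y=2, V=1, W=2, Z=1) weight 2/735
  (U=0, X=1, Y=2, V=1, W=3, Z=1) weight 2/735
  (U=0, X=1, Y=3, V=2, W=2, Z=0) weight 1/1470
  (U=0, X=1, Y=3, V=2, W=3, Z=0) weight 1/1470
  … 28 more
Group by Y:
  weight(Y=2) = 2/21
  weight(Y=3) = 1/42
Total weight = 2/21 + 1/42 = 5/42
P(Y=2 | obs) = 2/21 / 5/42 = 4/5
P(Y=3 | obs) = 1/42 / 5/42 = 1/5
argmax = 2

argmax_v P(Y = v | obs) = 2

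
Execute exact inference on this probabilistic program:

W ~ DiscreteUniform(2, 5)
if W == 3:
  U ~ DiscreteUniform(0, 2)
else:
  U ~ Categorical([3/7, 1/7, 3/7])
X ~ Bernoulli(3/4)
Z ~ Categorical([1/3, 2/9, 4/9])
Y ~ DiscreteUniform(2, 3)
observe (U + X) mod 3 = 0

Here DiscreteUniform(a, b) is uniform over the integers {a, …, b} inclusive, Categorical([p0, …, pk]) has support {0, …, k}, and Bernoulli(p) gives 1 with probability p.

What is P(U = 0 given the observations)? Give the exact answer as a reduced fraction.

P(U = 0 | obs) = 1/4

Enumerate traces; 48 have nonzero weight after conditioning:
  (W=2, U=0, X=0, Z=0, Y=2) weight 1/224
  (W=2, U=0, X=0, Z=0, Y=3) weight 1/224
  (W=2, U=0, X=0, Z=1, Y=2) weight 1/336
  (W=2, U=0, X=0, Z=1, Y=3) weight 1/336
  (W=2, U=0, X=0, Z=2, Y=2) weight 1/168
  (W=2, U=0, X=0, Z=2, Y=3) weight 1/168
  (W=2, U=2, X=1, Z=0, Y=2) weight 3/224
  (W=2, U=2, X=1, Z=0, Y=3) weight 3/224
  … 40 more
Group by U:
  weight(U=0) = 17/168
  weight(U=2) = 17/56
Total weight = 17/168 + 17/56 = 17/42
P(U=0 | obs) = 17/168 / 17/42 = 1/4
P(U=2 | obs) = 17/56 / 17/42 = 3/4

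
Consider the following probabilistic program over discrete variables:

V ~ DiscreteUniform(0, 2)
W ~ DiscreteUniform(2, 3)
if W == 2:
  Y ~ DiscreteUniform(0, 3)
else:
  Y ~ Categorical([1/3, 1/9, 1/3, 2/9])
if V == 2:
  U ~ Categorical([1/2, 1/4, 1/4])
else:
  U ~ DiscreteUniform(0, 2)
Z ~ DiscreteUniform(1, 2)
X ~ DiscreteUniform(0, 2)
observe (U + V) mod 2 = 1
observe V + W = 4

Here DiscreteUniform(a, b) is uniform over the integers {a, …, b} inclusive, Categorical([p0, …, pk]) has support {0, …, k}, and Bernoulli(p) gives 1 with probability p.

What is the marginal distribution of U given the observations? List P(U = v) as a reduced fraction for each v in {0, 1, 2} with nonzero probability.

Enumerate traces; 72 have nonzero weight after conditioning:
  (V=1, W=3, Y=0, U=0, Z=1, X=0) weight 1/324
  (V=1, W=3, Y=0, U=0, Z=1, X=1) weight 1/324
  (V=1, W=3, Y=0, U=0, Z=1, X=2) weight 1/324
  (V=1, W=3, Y=0, U=0, Z=2, X=0) weight 1/324
  (V=1, W=3, Y=0, U=0, Z=2, X=1) weight 1/324
  (V=1, W=3, Y=0, U=0, Z=2, X=2) weight 1/324
  (V=1, W=3, Y=0, U=2, Z=1, X=0) weight 1/324
  (V=1, W=3, Y=0, U=2, Z=1, X=1) weight 1/324
  (V=2, W=2, Y=0, U=1, Z=1, X=0) weight 1/576
  … 63 more
Group by U:
  weight(U=0) = 1/18
  weight(U=1) = 1/24
  weight(U=2) = 1/18
Total weight = 1/18 + 1/24 + 1/18 = 11/72
P(U=0 | obs) = 1/18 / 11/72 = 4/11
P(U=1 | obs) = 1/24 / 11/72 = 3/11
P(U=2 | obs) = 1/18 / 11/72 = 4/11

P(U=0) = 4/11, P(U=1) = 3/11, P(U=2) = 4/11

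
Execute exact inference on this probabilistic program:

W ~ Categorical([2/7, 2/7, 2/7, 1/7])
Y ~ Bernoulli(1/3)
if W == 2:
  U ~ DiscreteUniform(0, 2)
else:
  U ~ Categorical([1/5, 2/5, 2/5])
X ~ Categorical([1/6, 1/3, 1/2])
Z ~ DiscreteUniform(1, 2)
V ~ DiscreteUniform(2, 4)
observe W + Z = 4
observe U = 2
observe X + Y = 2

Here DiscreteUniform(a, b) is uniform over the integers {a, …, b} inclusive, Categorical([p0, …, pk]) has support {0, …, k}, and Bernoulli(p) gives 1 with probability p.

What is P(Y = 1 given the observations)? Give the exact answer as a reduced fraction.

Enumerate traces; 12 have nonzero weight after conditioning:
  (W=2, Y=0, U=2, X=2, Z=2, V=2) weight 1/189
  (W=2, Y=0, U=2, X=2, Z=2, V=3) weight 1/189
  (W=2, Y=0, U=2, X=2, Z=2, V=4) weight 1/189
  (W=2, Y=1, U=2, X=1, Z=2, V=2) weight 1/567
  (W=2, Y=1, U=2, X=1, Z=2, V=3) weight 1/567
  (W=2, Y=1, U=2, X=1, Z=2, V=4) weight 1/567
  (W=3, Y=0, U=2, X=2, Z=1, V=2) weight 1/315
  (W=3, Y=0, U=2, X=2, Z=1, V=3) weight 1/315
  … 4 more
Group by Y:
  weight(Y=0) = 8/315
  weight(Y=1) = 8/945
Total weight = 8/315 + 8/945 = 32/945
P(Y=0 | obs) = 8/315 / 32/945 = 3/4
P(Y=1 | obs) = 8/945 / 32/945 = 1/4

P(Y = 1 | obs) = 1/4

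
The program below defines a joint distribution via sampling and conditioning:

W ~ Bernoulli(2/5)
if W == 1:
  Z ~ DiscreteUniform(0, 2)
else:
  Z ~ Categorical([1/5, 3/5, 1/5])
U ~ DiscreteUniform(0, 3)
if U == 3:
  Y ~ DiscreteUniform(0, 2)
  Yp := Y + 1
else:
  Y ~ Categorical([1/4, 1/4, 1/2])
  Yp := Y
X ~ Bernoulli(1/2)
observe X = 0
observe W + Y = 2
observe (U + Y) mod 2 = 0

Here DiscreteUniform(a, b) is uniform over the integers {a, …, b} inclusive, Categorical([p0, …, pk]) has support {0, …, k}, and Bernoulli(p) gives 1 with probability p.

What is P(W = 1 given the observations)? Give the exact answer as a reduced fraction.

P(W = 1 | obs) = 7/25

Enumerate traces; 12 have nonzero weight after conditioning:
  (W=0, Z=0, U=0, Y=2, X=0) weight 3/400
  (W=0, Z=0, U=2, Y=2, X=0) weight 3/400
  (W=0, Z=1, U=0, Y=2, X=0) weight 9/400
  (W=0, Z=1, U=2, Y=2, X=0) weight 9/400
  (W=0, Z=2, U=0, Y=2, X=0) weight 3/400
  (W=0, Z=2, U=2, Y=2, X=0) weight 3/400
  (W=1, Z=0, U=1, Y=1, X=0) weight 1/240
  (W=1, Z=0, U=3, Y=1, X=0) weight 1/180
  … 4 more
Group by W:
  weight(W=0) = 3/40
  weight(W=1) = 7/240
Total weight = 3/40 + 7/240 = 5/48
P(W=0 | obs) = 3/40 / 5/48 = 18/25
P(W=1 | obs) = 7/240 / 5/48 = 7/25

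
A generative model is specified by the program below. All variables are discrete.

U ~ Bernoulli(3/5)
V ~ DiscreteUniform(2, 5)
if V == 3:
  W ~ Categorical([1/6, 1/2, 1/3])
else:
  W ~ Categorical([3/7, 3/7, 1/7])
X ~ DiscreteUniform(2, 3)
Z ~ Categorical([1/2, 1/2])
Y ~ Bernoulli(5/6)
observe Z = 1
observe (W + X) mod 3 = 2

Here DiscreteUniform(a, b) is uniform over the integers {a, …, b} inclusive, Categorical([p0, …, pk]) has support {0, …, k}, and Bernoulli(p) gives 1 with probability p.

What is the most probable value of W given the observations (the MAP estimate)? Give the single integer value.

argmax_v P(W = v | obs) = 0

Enumerate traces; 32 have nonzero weight after conditioning:
  (U=0, V=2, W=0, X=2, Z=1, Y=0) weight 1/560
  (U=0, V=2, W=0, X=2, Z=1, Y=1) weight 1/112
  (U=0, V=2, W=2, X=3, Z=1, Y=0) weight 1/1680
  (U=0, V=2, W=2, X=3, Z=1, Y=1) weight 1/336
  (U=0, V=3, W=0, X=2, Z=1, Y=0) weight 1/1440
  (U=0, V=3, W=0, X=2, Z=1, Y=1) weight 1/288
  (U=0, V=3, W=2, X=3, Z=1, Y=0) weight 1/720
  (U=0, V=3, W=2, X=3, Z=1, Y=1) weight 1/144
  … 24 more
Group by W:
  weight(W=0) = 61/672
  weight(W=2) = 1/21
Total weight = 61/672 + 1/21 = 31/224
P(W=0 | obs) = 61/672 / 31/224 = 61/93
P(W=2 | obs) = 1/21 / 31/224 = 32/93
argmax = 0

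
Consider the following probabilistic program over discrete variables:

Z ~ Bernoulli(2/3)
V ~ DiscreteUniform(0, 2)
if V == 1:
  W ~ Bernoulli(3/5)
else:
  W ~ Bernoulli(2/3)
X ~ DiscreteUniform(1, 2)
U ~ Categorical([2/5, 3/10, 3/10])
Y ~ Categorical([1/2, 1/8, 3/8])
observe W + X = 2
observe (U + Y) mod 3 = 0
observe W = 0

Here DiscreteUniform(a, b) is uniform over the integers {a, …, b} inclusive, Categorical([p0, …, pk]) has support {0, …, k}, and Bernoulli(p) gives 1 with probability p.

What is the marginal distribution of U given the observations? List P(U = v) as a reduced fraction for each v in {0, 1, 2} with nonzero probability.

P(U=0) = 4/7, P(U=1) = 9/28, P(U=2) = 3/28

Enumerate traces; 18 have nonzero weight after conditioning:
  (Z=0, V=0, W=0, X=2, U=0, Y=0) weight 1/270
  (Z=0, V=0, W=0, X=2, U=1, Y=2) weight 1/480
  (Z=0, V=0, W=0, X=2, U=2, Y=1) weight 1/1440
  (Z=0, V=1, W=0, X=2, U=0, Y=0) weight 1/225
  (Z=0, V=1, W=0, X=2, U=1, Y=2) weight 1/400
  (Z=0, V=1, W=0, X=2, U=2, Y=1) weight 1/1200
  (Z=0, V=2, W=0, X=2, U=0, Y=0) weight 1/270
  (Z=0, V=2, W=0, X=2, U=1, Y=2) weight 1/480
  … 10 more
Group by U:
  weight(U=0) = 8/225
  weight(U=1) = 1/50
  weight(U=2) = 1/150
Total weight = 8/225 + 1/50 + 1/150 = 14/225
P(U=0 | obs) = 8/225 / 14/225 = 4/7
P(U=1 | obs) = 1/50 / 14/225 = 9/28
P(U=2 | obs) = 1/150 / 14/225 = 3/28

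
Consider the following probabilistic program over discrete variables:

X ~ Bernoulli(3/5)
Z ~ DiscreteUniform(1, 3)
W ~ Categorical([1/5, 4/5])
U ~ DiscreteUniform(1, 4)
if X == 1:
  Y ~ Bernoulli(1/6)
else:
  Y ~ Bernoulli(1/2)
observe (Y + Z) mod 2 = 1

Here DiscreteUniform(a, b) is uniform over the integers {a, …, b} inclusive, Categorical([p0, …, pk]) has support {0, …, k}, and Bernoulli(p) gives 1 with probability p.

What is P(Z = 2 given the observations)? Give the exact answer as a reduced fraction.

Enumerate traces; 48 have nonzero weight after conditioning:
  (X=0, Z=1, W=0, U=1, Y=0) weight 1/300
  (X=0, Z=1, W=0, U=2, Y=0) weight 1/300
  (X=0, Z=1, W=0, U=3, Y=0) weight 1/300
  (X=0, Z=1, W=0, U=4, Y=0) weight 1/300
  (X=0, Z=1, W=1, U=1, Y=0) weight 1/75
  (X=0, Z=1, W=1, U=2, Y=0) weight 1/75
  (X=0, Z=1, W=1, U=3, Y=0) weight 1/75
  (X=0, Z=1, W=1, U=4, Y=0) weight 1/75
  (X=0, Z=2, W=0, U=1, Y=1) weight 1/300
  (X=0, Z=3, W=0, U=1, Y=0) weight 1/300
  … 38 more
Group by Z:
  weight(Z=1) = 7/30
  weight(Z=2) = 1/10
  weight(Z=3) = 7/30
Total weight = 7/30 + 1/10 + 7/30 = 17/30
P(Z=1 | obs) = 7/30 / 17/30 = 7/17
P(Z=2 | obs) = 1/10 / 17/30 = 3/17
P(Z=3 | obs) = 7/30 / 17/30 = 7/17

P(Z = 2 | obs) = 3/17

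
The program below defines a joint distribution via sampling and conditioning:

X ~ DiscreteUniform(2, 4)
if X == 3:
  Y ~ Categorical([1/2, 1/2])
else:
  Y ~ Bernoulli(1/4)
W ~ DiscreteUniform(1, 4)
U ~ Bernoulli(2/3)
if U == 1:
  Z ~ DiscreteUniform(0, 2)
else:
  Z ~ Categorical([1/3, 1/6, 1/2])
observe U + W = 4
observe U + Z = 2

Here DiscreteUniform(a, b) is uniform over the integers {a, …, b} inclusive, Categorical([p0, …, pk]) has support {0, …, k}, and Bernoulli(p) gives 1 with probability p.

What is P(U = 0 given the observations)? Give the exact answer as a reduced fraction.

P(U = 0 | obs) = 3/7

Enumerate traces; 12 have nonzero weight after conditioning:
  (X=2, Y=0, W=3, U=1, Z=1) weight 1/72
  (X=2, Y=0, W=4, U=0, Z=2) weight 1/96
  (X=2, Y=1, W=3, U=1, Z=1) weight 1/216
  (X=2, Y=1, W=4, U=0, Z=2) weight 1/288
  (X=3, Y=0, W=3, U=1, Z=1) weight 1/108
  (X=3, Y=0, W=4, U=0, Z=2) weight 1/144
  (X=3, Y=1, W=3, U=1, Z=1) weight 1/108
  (X=3, Y=1, W=4, U=0, Z=2) weight 1/144
  … 4 more
Group by U:
  weight(U=0) = 1/24
  weight(U=1) = 1/18
Total weight = 1/24 + 1/18 = 7/72
P(U=0 | obs) = 1/24 / 7/72 = 3/7
P(U=1 | obs) = 1/18 / 7/72 = 4/7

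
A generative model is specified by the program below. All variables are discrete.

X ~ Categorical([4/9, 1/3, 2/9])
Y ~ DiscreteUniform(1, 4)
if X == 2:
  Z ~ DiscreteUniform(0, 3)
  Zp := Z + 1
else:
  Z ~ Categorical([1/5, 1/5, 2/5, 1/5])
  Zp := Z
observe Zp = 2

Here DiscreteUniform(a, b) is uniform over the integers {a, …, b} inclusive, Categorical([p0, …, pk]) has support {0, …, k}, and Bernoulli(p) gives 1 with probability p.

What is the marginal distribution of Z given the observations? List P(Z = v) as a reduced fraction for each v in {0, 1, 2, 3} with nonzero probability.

P(Z=1) = 5/33, P(Z=2) = 28/33

Enumerate traces; 12 have nonzero weight after conditioning:
  (X=0, Y=1, Z=2) weight 2/45
  (X=0, Y=2, Z=2) weight 2/45
  (X=0, Y=3, Z=2) weight 2/45
  (X=0, Y=4, Z=2) weight 2/45
  (X=1, Y=1, Z=2) weight 1/30
  (X=1, Y=2, Z=2) weight 1/30
  (X=1, Y=3, Z=2) weight 1/30
  (X=1, Y=4, Z=2) weight 1/30
  (X=2, Y=1, Z=1) weight 1/72
  … 3 more
Group by Z:
  weight(Z=1) = 1/18
  weight(Z=2) = 14/45
Total weight = 1/18 + 14/45 = 11/30
P(Z=1 | obs) = 1/18 / 11/30 = 5/33
P(Z=2 | obs) = 14/45 / 11/30 = 28/33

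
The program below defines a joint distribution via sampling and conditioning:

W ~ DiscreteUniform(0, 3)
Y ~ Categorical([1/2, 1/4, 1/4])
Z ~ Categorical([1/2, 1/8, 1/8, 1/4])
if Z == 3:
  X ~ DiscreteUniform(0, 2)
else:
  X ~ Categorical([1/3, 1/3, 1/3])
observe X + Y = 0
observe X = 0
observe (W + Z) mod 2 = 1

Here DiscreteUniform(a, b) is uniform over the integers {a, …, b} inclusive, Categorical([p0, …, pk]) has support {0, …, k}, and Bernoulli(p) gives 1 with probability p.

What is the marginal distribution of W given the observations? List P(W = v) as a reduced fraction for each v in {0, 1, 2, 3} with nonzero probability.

P(W=0) = 3/16, P(W=1) = 5/16, P(W=2) = 3/16, P(W=3) = 5/16

Enumerate traces; 8 have nonzero weight after conditioning:
  (W=0, Y=0, Z=1, X=0) weight 1/192
  (W=0, Y=0, Z=3, X=0) weight 1/96
  (W=1, Y=0, Z=0, X=0) weight 1/48
  (W=1, Y=0, Z=2, X=0) weight 1/192
  (W=2, Y=0, Z=1, X=0) weight 1/192
  (W=2, Y=0, Z=3, X=0) weight 1/96
  (W=3, Y=0, Z=0, X=0) weight 1/48
  (W=3, Y=0, Z=2, X=0) weight 1/192
Group by W:
  weight(W=0) = 1/64
  weight(W=1) = 5/192
  weight(W=2) = 1/64
  weight(W=3) = 5/192
Total weight = 1/64 + 5/192 + 1/64 + 5/192 = 1/12
P(W=0 | obs) = 1/64 / 1/12 = 3/16
P(W=1 | obs) = 5/192 / 1/12 = 5/16
P(W=2 | obs) = 1/64 / 1/12 = 3/16
P(W=3 | obs) = 5/192 / 1/12 = 5/16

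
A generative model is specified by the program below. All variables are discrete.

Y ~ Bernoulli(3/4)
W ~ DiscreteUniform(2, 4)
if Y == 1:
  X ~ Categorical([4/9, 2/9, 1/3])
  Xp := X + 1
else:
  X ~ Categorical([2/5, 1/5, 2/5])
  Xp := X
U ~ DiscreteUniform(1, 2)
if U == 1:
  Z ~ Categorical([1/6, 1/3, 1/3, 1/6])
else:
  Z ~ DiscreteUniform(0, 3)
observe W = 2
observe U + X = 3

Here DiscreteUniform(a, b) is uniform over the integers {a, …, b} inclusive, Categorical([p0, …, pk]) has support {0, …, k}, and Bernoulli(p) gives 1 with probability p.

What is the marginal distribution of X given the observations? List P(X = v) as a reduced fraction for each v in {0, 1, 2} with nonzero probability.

P(X=1) = 13/34, P(X=2) = 21/34

Enumerate traces; 16 have nonzero weight after conditioning:
  (Y=0, W=2, X=1, U=2, Z=0) weight 1/480
  (Y=0, W=2, X=1, U=2, Z=1) weight 1/480
  (Y=0, W=2, X=1, U=2, Z=2) weight 1/480
  (Y=0, W=2, X=1, U=2, Z=3) weight 1/480
  (Y=0, W=2, X=2, U=1, Z=0) weight 1/360
  (Y=0, W=2, X=2, U=1, Z=1) weight 1/180
  (Y=0, W=2, X=2, U=1, Z=2) weight 1/180
  (Y=0, W=2, X=2, U=1, Z=3) weight 1/360
  … 8 more
Group by X:
  weight(X=1) = 13/360
  weight(X=2) = 7/120
Total weight = 13/360 + 7/120 = 17/180
P(X=1 | obs) = 13/360 / 17/180 = 13/34
P(X=2 | obs) = 7/120 / 17/180 = 21/34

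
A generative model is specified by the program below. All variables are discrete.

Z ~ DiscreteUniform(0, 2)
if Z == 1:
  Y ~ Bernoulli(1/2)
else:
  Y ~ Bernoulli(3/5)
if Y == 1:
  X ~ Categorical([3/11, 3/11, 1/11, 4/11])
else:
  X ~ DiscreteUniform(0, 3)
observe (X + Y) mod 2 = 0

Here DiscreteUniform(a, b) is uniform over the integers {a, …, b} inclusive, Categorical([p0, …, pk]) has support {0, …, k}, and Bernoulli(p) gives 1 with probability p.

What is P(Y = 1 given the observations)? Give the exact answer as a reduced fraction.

Enumerate traces; 12 have nonzero weight after conditioning:
  (Z=0, Y=0, X=0) weight 1/30
  (Z=0, Y=0, X=2) weight 1/30
  (Z=0, Y=1, X=1) weight 3/55
  (Z=0, Y=1, X=3) weight 4/55
  (Z=1, Y=0, X=0) weight 1/24
  (Z=1, Y=0, X=2) weight 1/24
  (Z=1, Y=1, X=1) weight 1/22
  (Z=1, Y=1, X=3) weight 2/33
  … 4 more
Group by Y:
  weight(Y=0) = 13/60
  weight(Y=1) = 119/330
Total weight = 13/60 + 119/330 = 127/220
P(Y=0 | obs) = 13/60 / 127/220 = 143/381
P(Y=1 | obs) = 119/330 / 127/220 = 238/381

P(Y = 1 | obs) = 238/381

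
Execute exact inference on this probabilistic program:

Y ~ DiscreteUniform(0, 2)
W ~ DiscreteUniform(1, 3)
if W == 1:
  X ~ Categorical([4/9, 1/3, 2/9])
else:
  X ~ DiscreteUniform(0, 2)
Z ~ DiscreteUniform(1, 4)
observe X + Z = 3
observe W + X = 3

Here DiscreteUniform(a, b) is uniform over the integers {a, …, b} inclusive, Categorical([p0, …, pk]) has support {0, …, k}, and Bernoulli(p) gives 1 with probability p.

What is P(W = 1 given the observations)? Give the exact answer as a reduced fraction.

Enumerate traces; 9 have nonzero weight after conditioning:
  (Y=0, W=1, X=2, Z=1) weight 1/162
  (Y=0, W=2, X=1, Z=2) weight 1/108
  (Y=0, W=3, X=0, Z=3) weight 1/108
  (Y=1, W=1, X=2, Z=1) weight 1/162
  (Y=1, W=2, X=1, Z=2) weight 1/108
  (Y=1, W=3, X=0, Z=3) weight 1/108
  (Y=2, W=1, X=2, Z=1) weight 1/162
  (Y=2, W=2, X=1, Z=2) weight 1/108
  … 1 more
Group by W:
  weight(W=1) = 1/54
  weight(W=2) = 1/36
  weight(W=3) = 1/36
Total weight = 1/54 + 1/36 + 1/36 = 2/27
P(W=1 | obs) = 1/54 / 2/27 = 1/4
P(W=2 | obs) = 1/36 / 2/27 = 3/8
P(W=3 | obs) = 1/36 / 2/27 = 3/8

P(W = 1 | obs) = 1/4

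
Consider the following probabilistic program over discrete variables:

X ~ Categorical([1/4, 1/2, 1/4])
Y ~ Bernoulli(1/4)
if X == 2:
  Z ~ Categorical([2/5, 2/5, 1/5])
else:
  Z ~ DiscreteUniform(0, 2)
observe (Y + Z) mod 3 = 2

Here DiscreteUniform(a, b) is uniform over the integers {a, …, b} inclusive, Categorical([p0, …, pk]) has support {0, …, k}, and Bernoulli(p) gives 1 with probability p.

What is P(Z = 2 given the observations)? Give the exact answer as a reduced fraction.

P(Z = 2 | obs) = 18/25

Enumerate traces; 6 have nonzero weight after conditioning:
  (X=0, Y=0, Z=2) weight 1/16
  (X=0, Y=1, Z=1) weight 1/48
  (X=1, Y=0, Z=2) weight 1/8
  (X=1, Y=1, Z=1) weight 1/24
  (X=2, Y=0, Z=2) weight 3/80
  (X=2, Y=1, Z=1) weight 1/40
Group by Z:
  weight(Z=1) = 7/80
  weight(Z=2) = 9/40
Total weight = 7/80 + 9/40 = 5/16
P(Z=1 | obs) = 7/80 / 5/16 = 7/25
P(Z=2 | obs) = 9/40 / 5/16 = 18/25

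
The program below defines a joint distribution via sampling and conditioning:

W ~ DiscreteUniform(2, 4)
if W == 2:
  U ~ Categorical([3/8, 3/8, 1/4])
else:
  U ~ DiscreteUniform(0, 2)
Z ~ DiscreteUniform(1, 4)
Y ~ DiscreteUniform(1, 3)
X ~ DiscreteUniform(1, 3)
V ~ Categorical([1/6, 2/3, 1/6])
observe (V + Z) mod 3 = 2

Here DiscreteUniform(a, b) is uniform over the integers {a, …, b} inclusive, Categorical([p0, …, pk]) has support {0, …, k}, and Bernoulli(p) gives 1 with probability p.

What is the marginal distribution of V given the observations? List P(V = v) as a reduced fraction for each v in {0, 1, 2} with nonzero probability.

Enumerate traces; 324 have nonzero weight after conditioning:
  (W=2, U=0, Z=1, Y=1, X=1, V=1) weight 1/432
  (W=2, U=0, Z=1, Y=1, X=2, V=1) weight 1/432
  (W=2, U=0, Z=1, Y=1, X=3, V=1) weight 1/432
  (W=2, U=0, Z=1, Y=2, X=1, V=1) weight 1/432
  (W=2, U=0, Z=1, Y=2, X=2, V=1) weight 1/432
  (W=2, U=0, Z=1, Y=2, X=3, V=1) weight 1/432
  (W=2, U=0, Z=1, Y=3, X=1, V=1) weight 1/432
  (W=2, U=0, Z=1, Y=3, X=2, V=1) weight 1/432
  (W=2, U=0, Z=2, Y=1, X=1, V=0) weight 1/1728
  (W=2, U=0, Z=3, Y=1, X=1, V=2) weight 1/1728
  … 314 more
Group by V:
  weight(V=0) = 1/24
  weight(V=1) = 1/3
  weight(V=2) = 1/24
Total weight = 1/24 + 1/3 + 1/24 = 5/12
P(V=0 | obs) = 1/24 / 5/12 = 1/10
P(V=1 | obs) = 1/3 / 5/12 = 4/5
P(V=2 | obs) = 1/24 / 5/12 = 1/10

P(V=0) = 1/10, P(V=1) = 4/5, P(V=2) = 1/10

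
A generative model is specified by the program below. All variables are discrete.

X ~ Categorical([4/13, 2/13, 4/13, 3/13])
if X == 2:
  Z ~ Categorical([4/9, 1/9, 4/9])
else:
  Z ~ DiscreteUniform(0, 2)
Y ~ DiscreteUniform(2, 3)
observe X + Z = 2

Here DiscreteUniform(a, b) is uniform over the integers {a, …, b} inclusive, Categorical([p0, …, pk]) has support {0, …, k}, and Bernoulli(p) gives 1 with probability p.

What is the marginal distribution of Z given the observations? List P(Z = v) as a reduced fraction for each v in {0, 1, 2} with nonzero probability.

Enumerate traces; 6 have nonzero weight after conditioning:
  (X=0, Z=2, Y=2) weight 2/39
  (X=0, Z=2, Y=3) weight 2/39
  (X=1, Z=1, Y=2) weight 1/39
  (X=1, Z=1, Y=3) weight 1/39
  (X=2, Z=0, Y=2) weight 8/117
  (X=2, Z=0, Y=3) weight 8/117
Group by Z:
  weight(Z=0) = 16/117
  weight(Z=1) = 2/39
  weight(Z=2) = 4/39
Total weight = 16/117 + 2/39 + 4/39 = 34/117
P(Z=0 | obs) = 16/117 / 34/117 = 8/17
P(Z=1 | obs) = 2/39 / 34/117 = 3/17
P(Z=2 | obs) = 4/39 / 34/117 = 6/17

P(Z=0) = 8/17, P(Z=1) = 3/17, P(Z=2) = 6/17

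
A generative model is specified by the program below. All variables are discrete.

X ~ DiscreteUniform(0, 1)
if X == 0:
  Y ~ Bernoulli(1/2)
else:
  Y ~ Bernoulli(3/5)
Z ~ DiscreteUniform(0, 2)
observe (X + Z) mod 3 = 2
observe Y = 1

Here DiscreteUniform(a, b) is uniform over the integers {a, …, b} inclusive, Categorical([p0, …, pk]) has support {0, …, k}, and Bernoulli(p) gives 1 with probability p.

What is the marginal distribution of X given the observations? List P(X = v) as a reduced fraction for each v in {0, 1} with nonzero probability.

P(X=0) = 5/11, P(X=1) = 6/11

Enumerate traces; 2 have nonzero weight after conditioning:
  (X=0, Y=1, Z=2) weight 1/12
  (X=1, Y=1, Z=1) weight 1/10
Group by X:
  weight(X=0) = 1/12
  weight(X=1) = 1/10
Total weight = 1/12 + 1/10 = 11/60
P(X=0 | obs) = 1/12 / 11/60 = 5/11
P(X=1 | obs) = 1/10 / 11/60 = 6/11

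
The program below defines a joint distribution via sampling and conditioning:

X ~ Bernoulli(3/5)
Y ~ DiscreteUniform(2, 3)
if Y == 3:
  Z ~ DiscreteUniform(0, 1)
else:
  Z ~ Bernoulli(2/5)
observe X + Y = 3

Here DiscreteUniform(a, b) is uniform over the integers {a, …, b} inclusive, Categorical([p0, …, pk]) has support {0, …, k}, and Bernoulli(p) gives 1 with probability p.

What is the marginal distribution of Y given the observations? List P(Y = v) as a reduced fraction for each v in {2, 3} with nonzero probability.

Enumerate traces; 4 have nonzero weight after conditioning:
  (X=0, Y=3, Z=0) weight 1/10
  (X=0, Y=3, Z=1) weight 1/10
  (X=1, Y=2, Z=0) weight 9/50
  (X=1, Y=2, Z=1) weight 3/25
Group by Y:
  weight(Y=2) = 3/10
  weight(Y=3) = 1/5
Total weight = 3/10 + 1/5 = 1/2
P(Y=2 | obs) = 3/10 / 1/2 = 3/5
P(Y=3 | obs) = 1/5 / 1/2 = 2/5

P(Y=2) = 3/5, P(Y=3) = 2/5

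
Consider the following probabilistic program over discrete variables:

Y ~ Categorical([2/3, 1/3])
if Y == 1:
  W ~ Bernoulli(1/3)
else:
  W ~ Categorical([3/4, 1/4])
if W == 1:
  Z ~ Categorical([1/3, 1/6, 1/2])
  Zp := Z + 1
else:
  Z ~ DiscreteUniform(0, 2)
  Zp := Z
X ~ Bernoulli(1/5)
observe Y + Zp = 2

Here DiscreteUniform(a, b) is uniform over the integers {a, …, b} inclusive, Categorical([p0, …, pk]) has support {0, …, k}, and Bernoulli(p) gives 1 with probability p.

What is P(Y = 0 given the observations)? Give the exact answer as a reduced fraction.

P(Y = 0 | obs) = 7/11

Enumerate traces; 8 have nonzero weight after conditioning:
  (Y=0, W=0, Z=2, X=0) weight 2/15
  (Y=0, W=0, Z=2, X=1) weight 1/30
  (Y=0, W=1, Z=1, X=0) weight 1/45
  (Y=0, W=1, Z=1, X=1) weight 1/180
  (Y=1, W=0, Z=1, X=0) weight 8/135
  (Y=1, W=0, Z=1, X=1) weight 2/135
  (Y=1, W=1, Z=0, X=0) weight 4/135
  (Y=1, W=1, Z=0, X=1) weight 1/135
Group by Y:
  weight(Y=0) = 7/36
  weight(Y=1) = 1/9
Total weight = 7/36 + 1/9 = 11/36
P(Y=0 | obs) = 7/36 / 11/36 = 7/11
P(Y=1 | obs) = 1/9 / 11/36 = 4/11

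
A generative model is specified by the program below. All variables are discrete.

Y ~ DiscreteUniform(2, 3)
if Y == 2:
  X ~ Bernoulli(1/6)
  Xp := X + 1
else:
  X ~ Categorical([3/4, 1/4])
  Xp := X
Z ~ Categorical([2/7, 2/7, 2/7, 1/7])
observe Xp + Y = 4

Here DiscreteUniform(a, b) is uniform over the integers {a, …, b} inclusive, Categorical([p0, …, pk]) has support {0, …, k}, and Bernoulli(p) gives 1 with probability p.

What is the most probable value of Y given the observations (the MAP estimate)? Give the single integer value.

Enumerate traces; 8 have nonzero weight after conditioning:
  (Y=2, X=1, Z=0) weight 1/42
  (Y=2, X=1, Z=1) weight 1/42
  (Y=2, X=1, Z=2) weight 1/42
  (Y=2, X=1, Z=3) weight 1/84
  (Y=3, X=1, Z=0) weight 1/28
  (Y=3, X=1, Z=1) weight 1/28
  (Y=3, X=1, Z=2) weight 1/28
  (Y=3, X=1, Z=3) weight 1/56
Group by Y:
  weight(Y=2) = 1/12
  weight(Y=3) = 1/8
Total weight = 1/12 + 1/8 = 5/24
P(Y=2 | obs) = 1/12 / 5/24 = 2/5
P(Y=3 | obs) = 1/8 / 5/24 = 3/5
argmax = 3

argmax_v P(Y = v | obs) = 3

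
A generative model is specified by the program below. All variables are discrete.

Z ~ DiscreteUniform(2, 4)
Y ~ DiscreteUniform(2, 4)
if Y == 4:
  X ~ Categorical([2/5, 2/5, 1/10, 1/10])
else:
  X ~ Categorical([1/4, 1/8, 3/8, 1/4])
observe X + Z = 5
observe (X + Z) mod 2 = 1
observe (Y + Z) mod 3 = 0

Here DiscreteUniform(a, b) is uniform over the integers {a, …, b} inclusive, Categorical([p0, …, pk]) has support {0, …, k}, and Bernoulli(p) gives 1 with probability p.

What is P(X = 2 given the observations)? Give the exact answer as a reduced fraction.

P(X = 2 | obs) = 5/8

Enumerate traces; 3 have nonzero weight after conditioning:
  (Z=2, Y=4, X=3) weight 1/90
  (Z=3, Y=3, X=2) weight 1/24
  (Z=4, Y=2, X=1) weight 1/72
Group by X:
  weight(X=1) = 1/72
  weight(X=2) = 1/24
  weight(X=3) = 1/90
Total weight = 1/72 + 1/24 + 1/90 = 1/15
P(X=1 | obs) = 1/72 / 1/15 = 5/24
P(X=2 | obs) = 1/24 / 1/15 = 5/8
P(X=3 | obs) = 1/90 / 1/15 = 1/6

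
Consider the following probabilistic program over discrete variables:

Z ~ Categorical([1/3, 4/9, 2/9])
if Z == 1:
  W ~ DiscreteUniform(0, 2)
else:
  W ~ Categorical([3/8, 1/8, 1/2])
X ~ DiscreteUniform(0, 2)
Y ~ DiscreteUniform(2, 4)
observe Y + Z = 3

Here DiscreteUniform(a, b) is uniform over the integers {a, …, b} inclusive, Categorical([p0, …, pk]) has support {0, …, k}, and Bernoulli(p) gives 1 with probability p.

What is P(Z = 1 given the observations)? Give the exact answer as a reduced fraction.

Enumerate traces; 18 have nonzero weight after conditioning:
  (Z=0, W=0, X=0, Y=3) weight 1/72
  (Z=0, W=0, X=1, Y=3) weight 1/72
  (Z=0, W=0, X=2, Y=3) weight 1/72
  (Z=0, W=1, X=0, Y=3) weight 1/216
  (Z=0, W=1, X=1, Y=3) weight 1/216
  (Z=0, W=1, X=2, Y=3) weight 1/216
  (Z=0, W=2, X=0, Y=3) weight 1/54
  (Z=0, W=2, X=1, Y=3) weight 1/54
  (Z=1, W=0, X=0, Y=2) weight 4/243
  … 9 more
Group by Z:
  weight(Z=0) = 1/9
  weight(Z=1) = 4/27
Total weight = 1/9 + 4/27 = 7/27
P(Z=0 | obs) = 1/9 / 7/27 = 3/7
P(Z=1 | obs) = 4/27 / 7/27 = 4/7

P(Z = 1 | obs) = 4/7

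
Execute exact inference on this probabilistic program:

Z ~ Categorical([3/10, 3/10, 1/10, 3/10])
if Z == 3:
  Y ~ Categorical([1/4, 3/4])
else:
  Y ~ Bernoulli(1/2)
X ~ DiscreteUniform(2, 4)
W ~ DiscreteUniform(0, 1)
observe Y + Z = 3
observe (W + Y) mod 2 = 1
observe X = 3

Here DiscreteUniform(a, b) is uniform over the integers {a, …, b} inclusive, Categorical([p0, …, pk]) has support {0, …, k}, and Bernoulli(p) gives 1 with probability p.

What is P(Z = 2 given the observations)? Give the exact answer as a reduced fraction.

P(Z = 2 | obs) = 2/5

Enumerate traces; 2 have nonzero weight after conditioning:
  (Z=2, Y=1, X=3, W=0) weight 1/120
  (Z=3, Y=0, X=3, W=1) weight 1/80
Group by Z:
  weight(Z=2) = 1/120
  weight(Z=3) = 1/80
Total weight = 1/120 + 1/80 = 1/48
P(Z=2 | obs) = 1/120 / 1/48 = 2/5
P(Z=3 | obs) = 1/80 / 1/48 = 3/5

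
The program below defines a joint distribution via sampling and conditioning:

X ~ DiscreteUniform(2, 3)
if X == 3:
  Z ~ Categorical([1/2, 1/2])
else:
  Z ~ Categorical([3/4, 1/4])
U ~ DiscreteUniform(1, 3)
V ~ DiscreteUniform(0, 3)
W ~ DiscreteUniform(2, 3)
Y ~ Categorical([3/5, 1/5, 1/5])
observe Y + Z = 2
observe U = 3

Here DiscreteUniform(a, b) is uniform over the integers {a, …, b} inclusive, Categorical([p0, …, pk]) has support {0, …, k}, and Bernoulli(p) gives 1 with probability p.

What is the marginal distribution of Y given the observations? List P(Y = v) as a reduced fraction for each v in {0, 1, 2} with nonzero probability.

Enumerate traces; 32 have nonzero weight after conditioning:
  (X=2, Z=0, U=3, V=0, W=2, Y=2) weight 1/320
  (X=2, Z=0, U=3, V=0, W=3, Y=2) weight 1/320
  (X=2, Z=0, U=3, V=1, W=2, Y=2) weight 1/320
  (X=2, Z=0, U=3, V=1, W=3, Y=2) weight 1/320
  (X=2, Z=0, U=3, V=2, W=2, Y=2) weight 1/320
  (X=2, Z=0, U=3, V=2, W=3, Y=2) weight 1/320
  (X=2, Z=0, U=3, V=3, W=2, Y=2) weight 1/320
  (X=2, Z=0, U=3, V=3, W=3, Y=2) weight 1/320
  (X=2, Z=1, U=3, V=0, W=2, Y=1) weight 1/960
  … 23 more
Group by Y:
  weight(Y=1) = 1/40
  weight(Y=2) = 1/24
Total weight = 1/40 + 1/24 = 1/15
P(Y=1 | obs) = 1/40 / 1/15 = 3/8
P(Y=2 | obs) = 1/24 / 1/15 = 5/8

P(Y=1) = 3/8, P(Y=2) = 5/8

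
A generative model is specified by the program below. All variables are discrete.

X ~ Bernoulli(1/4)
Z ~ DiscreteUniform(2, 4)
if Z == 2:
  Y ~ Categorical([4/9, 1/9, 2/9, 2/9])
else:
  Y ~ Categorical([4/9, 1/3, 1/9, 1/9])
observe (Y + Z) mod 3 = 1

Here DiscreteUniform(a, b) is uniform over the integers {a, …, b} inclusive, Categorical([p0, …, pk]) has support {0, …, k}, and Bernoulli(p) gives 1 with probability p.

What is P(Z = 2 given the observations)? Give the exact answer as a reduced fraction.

Enumerate traces; 8 have nonzero weight after conditioning:
  (X=0, Z=2, Y=2) weight 1/18
  (X=0, Z=3, Y=1) weight 1/12
  (X=0, Z=4, Y=0) weight 1/9
  (X=0, Z=4, Y=3) weight 1/36
  (X=1, Z=2, Y=2) weight 1/54
  (X=1, Z=3, Y=1) weight 1/36
  (X=1, Z=4, Y=0) weight 1/27
  (X=1, Z=4, Y=3) weight 1/108
Group by Z:
  weight(Z=2) = 2/27
  weight(Z=3) = 1/9
  weight(Z=4) = 5/27
Total weight = 2/27 + 1/9 + 5/27 = 10/27
P(Z=2 | obs) = 2/27 / 10/27 = 1/5
P(Z=3 | obs) = 1/9 / 10/27 = 3/10
P(Z=4 | obs) = 5/27 / 10/27 = 1/2

P(Z = 2 | obs) = 1/5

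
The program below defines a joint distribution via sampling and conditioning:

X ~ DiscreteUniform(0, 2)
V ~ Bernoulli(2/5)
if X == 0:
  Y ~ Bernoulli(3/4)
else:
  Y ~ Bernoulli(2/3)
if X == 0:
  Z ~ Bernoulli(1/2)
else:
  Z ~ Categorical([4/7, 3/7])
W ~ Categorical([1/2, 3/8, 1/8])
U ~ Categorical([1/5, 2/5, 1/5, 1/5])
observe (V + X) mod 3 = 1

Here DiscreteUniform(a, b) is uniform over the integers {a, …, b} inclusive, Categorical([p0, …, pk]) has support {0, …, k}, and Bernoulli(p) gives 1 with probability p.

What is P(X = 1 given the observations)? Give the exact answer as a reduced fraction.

P(X = 1 | obs) = 3/5

Enumerate traces; 96 have nonzero weight after conditioning:
  (X=0, V=1, Y=0, Z=0, W=0, U=0) weight 1/600
  (X=0, V=1, Y=0, Z=0, W=0, U=1) weight 1/300
  (X=0, V=1, Y=0, Z=0, W=0, U=2) weight 1/600
  (X=0, V=1, Y=0, Z=0, W=0, U=3) weight 1/600
  (X=0, V=1, Y=0, Z=0, W=1, U=0) weight 1/800
  (X=0, V=1, Y=0, Z=0, W=1, U=1) weight 1/400
  (X=0, V=1, Y=0, Z=0, W=1, U=2) weight 1/800
  (X=0, V=1, Y=0, Z=0, W=1, U=3) weight 1/800
  (X=1, V=0, Y=0, Z=0, W=0, U=0) weight 2/525
  … 87 more
Group by X:
  weight(X=0) = 2/15
  weight(X=1) = 1/5
Total weight = 2/15 + 1/5 = 1/3
P(X=0 | obs) = 2/15 / 1/3 = 2/5
P(X=1 | obs) = 1/5 / 1/3 = 3/5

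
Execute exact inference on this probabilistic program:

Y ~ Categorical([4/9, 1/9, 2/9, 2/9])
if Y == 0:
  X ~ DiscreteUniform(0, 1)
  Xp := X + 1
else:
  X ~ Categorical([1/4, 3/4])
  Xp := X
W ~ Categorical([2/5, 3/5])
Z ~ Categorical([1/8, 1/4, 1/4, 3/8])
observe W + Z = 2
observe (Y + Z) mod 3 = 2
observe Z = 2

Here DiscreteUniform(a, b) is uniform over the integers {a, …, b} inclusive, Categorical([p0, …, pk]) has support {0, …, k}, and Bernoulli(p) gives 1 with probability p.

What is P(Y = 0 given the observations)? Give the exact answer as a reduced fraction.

Enumerate traces; 4 have nonzero weight after conditioning:
  (Y=0, X=0, W=0, Z=2) weight 1/45
  (Y=0, X=1, W=0, Z=2) weight 1/45
  (Y=3, X=0, W=0, Z=2) weight 1/180
  (Y=3, X=1, W=0, Z=2) weight 1/60
Group by Y:
  weight(Y=0) = 2/45
  weight(Y=3) = 1/45
Total weight = 2/45 + 1/45 = 1/15
P(Y=0 | obs) = 2/45 / 1/15 = 2/3
P(Y=3 | obs) = 1/45 / 1/15 = 1/3

P(Y = 0 | obs) = 2/3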